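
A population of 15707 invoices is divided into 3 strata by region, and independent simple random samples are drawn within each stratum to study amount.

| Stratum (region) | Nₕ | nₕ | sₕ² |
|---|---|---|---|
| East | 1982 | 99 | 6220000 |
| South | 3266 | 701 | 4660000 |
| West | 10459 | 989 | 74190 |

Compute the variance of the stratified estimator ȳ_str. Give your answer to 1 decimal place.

1206.3

Var(ȳ_str) = Σₕ Wₕ²(1 − fₕ)sₕ²/nₕ with Wₕ = Nₕ/N, N = 15707.
East: Wₕ = 0.12618578; term = 0.12618578²·(1 − 0.04994955)·6220000/99 = 950.43555.
South: Wₕ = 0.20793277; term = 0.20793277²·(1 − 0.21463564)·4660000/701 = 225.72775.
West: Wₕ = 0.66588145; term = 0.66588145²·(1 − 0.09455971)·74190/989 = 30.116378.
Sum = 1206.2797.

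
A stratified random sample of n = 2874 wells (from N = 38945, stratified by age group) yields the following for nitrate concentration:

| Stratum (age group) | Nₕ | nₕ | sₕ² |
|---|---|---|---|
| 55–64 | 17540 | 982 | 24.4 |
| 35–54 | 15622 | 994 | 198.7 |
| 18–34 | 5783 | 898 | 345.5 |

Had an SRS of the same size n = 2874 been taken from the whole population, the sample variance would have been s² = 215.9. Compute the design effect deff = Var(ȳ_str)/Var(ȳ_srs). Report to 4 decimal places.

0.6042

Var(ȳ_str) = Σ Wₕ²(1−fₕ)sₕ²/nₕ with Wₕ = Nₕ/38945:
  55–64: (17540/38945)²·(1−982/17540)·24.4/982 = 0.004757868
  35–54: (15622/38945)²·(1−994/15622)·198.7/994 = 0.030118244
  18–34: (5783/38945)²·(1−898/5783)·345.5/898 = 0.0071661527
  → Var(ȳ_str) = 0.042042265.
Var(ȳ_srs) = (1 − 2874/38945)·215.9/2874 = 0.069578066.
deff = 0.042042265 / 0.069578066 = 0.6042.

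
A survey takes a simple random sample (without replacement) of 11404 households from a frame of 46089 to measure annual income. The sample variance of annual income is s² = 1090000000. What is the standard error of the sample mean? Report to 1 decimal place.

Under SRS without replacement, Var(ȳ) = (1 − f)·s²/n with f = n/N = 11404/46089 = 0.24743431.
Var(ȳ) = (1 − 0.24743431)·1090000000/11404 = 0.75256569·95580.498 = 71930.603.
SE(ȳ) = √(71930.603) = 268.2.

268.2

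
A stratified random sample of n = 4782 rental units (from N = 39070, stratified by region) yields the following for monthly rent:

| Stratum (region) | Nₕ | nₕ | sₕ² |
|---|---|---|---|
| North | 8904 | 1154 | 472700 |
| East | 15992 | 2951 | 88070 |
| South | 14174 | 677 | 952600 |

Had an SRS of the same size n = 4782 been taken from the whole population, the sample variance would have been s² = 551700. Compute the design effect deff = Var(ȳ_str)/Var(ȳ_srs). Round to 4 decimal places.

Var(ȳ_str) = Σ Wₕ²(1−fₕ)sₕ²/nₕ with Wₕ = Nₕ/39070:
  North: (8904/39070)²·(1−1154/8904)·472700/1154 = 18.517392
  East: (15992/39070)²·(1−2951/15992)·88070/2951 = 4.0774218
  South: (14174/39070)²·(1−677/14174)·952600/677 = 176.34565
  → Var(ȳ_str) = 198.94046.
Var(ȳ_srs) = (1 − 4782/39070)·551700/4782 = 101.24933.
deff = 198.94046 / 101.24933 = 1.9649.

1.9649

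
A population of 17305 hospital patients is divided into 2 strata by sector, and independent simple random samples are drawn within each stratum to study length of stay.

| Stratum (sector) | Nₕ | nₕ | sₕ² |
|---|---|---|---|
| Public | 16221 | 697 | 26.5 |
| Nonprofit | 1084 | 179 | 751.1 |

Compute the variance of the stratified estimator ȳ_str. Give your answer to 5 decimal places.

0.04572

Var(ȳ_str) = Σₕ Wₕ²(1 − fₕ)sₕ²/nₕ with Wₕ = Nₕ/N, N = 17305.
Public: Wₕ = 0.93735914; term = 0.93735914²·(1 − 0.04296899)·26.5/697 = 0.031970627.
Nonprofit: Wₕ = 0.06264086; term = 0.06264086²·(1 − 0.16512915)·751.1/179 = 0.013746096.
Sum = 0.045716723.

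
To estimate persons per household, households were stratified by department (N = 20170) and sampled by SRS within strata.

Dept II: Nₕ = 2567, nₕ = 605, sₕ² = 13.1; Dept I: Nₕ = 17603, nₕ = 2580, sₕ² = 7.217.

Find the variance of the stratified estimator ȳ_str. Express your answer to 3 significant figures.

0.00209

Var(ȳ_str) = Σₕ Wₕ²(1 − fₕ)sₕ²/nₕ with Wₕ = Nₕ/N, N = 20170.
Dept II: Wₕ = 0.12726822; term = 0.12726822²·(1 − 0.23568368)·13.1/605 = 2.6805814 × 10^-4.
Dept I: Wₕ = 0.87273178; term = 0.87273178²·(1 − 0.14656593)·7.217/2580 = 0.0018183126.
Sum = 0.0020863707.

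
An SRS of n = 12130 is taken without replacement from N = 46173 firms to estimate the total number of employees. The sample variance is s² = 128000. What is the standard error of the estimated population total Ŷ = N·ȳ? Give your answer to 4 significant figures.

128800

Var(Ŷ) = N²·Var(ȳ) = N²·(1 − n/N)·s²/n.
f = 12130/46173 = 0.26270764; Var(ȳ) = 0.73729236·128000/12130 = 7.7801667.
Var(Ŷ) = 46173² · 7.7801667 = 1.6586895 × 10^10.
SE(Ŷ) = √(1.6586895 × 10^10) = 128800.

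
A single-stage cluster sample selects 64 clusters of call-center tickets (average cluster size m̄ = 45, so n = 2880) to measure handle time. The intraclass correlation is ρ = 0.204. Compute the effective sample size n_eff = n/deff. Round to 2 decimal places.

288.69

deff = 1 + (45 − 1)·0.204 = 1 + 8.976 = 9.976.
n_eff = 2880 / 9.976 = 288.69.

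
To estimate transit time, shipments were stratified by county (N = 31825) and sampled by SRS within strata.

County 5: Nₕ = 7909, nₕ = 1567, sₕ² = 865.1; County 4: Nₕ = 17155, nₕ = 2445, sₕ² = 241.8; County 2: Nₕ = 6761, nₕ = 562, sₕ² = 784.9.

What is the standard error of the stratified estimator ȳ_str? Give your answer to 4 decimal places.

0.3313

Var(ȳ_str) = Σₕ Wₕ²(1 − fₕ)sₕ²/nₕ with Wₕ = Nₕ/N, N = 31825.
County 5: Wₕ = 0.24851532; term = 0.24851532²·(1 − 0.19812871)·865.1/1567 = 0.027340617.
County 4: Wₕ = 0.53904163; term = 0.53904163²·(1 − 0.14252405)·241.8/2445 = 0.024640187.
County 2: Wₕ = 0.21244305; term = 0.21244305²·(1 − 0.08312380)·784.9/562 = 0.057792803.
Sum = 0.10977361.
SE = √(0.10977361) = 0.3313.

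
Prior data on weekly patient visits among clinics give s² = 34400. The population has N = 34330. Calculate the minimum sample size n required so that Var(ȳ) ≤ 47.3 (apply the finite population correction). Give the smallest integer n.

713

Without fpc, n₀ = s²/D = 34400/47.3 = 727.2727.
With fpc, (1 − n/N)·s²/n ≤ D requires n ≥ n₀/(1 + n₀/N) = 727.2727/(1 + 727.2727/34330) = 712.1852.
Rounding up, n = 713.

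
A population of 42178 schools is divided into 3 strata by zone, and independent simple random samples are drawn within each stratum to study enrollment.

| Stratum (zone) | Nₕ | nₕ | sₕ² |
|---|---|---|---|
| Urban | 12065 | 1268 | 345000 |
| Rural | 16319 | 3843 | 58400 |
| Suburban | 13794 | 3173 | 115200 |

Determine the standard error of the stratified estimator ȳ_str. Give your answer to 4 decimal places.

4.9651

Var(ȳ_str) = Σₕ Wₕ²(1 − fₕ)sₕ²/nₕ with Wₕ = Nₕ/N, N = 42178.
Urban: Wₕ = 0.28604960; term = 0.28604960²·(1 − 0.10509739)·345000/1268 = 19.923164.
Rural: Wₕ = 0.38690787; term = 0.38690787²·(1 − 0.23549237)·58400/3843 = 1.7391595.
Suburban: Wₕ = 0.32704253; term = 0.32704253²·(1 − 0.23002755)·115200/3173 = 2.9899648.
Sum = 24.652288.
SE = √(24.652288) = 4.9651.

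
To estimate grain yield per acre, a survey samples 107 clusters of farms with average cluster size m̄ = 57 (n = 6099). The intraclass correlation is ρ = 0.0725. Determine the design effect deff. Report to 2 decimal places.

deff = 1 + (57 − 1)·0.0725 = 1 + 4.06 = 5.06.

5.06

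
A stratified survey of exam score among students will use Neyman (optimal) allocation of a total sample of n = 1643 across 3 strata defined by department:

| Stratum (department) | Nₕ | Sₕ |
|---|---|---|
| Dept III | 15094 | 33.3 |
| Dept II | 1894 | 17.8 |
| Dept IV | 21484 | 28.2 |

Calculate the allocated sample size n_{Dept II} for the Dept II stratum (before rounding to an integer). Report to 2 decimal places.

48.50

Neyman allocation: nₕ = n·NₕSₕ / Σⱼ NⱼSⱼ.
Σ NⱼSⱼ = 15094·33.3 + 1894·17.8 + 21484·28.2 = 1.1421922 × 10^6.
n_{Dept II} = 1643·1894·17.8 / (1.1421922 × 10^6) = 48.50.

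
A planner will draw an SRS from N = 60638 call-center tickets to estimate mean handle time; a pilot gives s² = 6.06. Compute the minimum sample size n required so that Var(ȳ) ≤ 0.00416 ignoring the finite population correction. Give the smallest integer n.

1457

Without fpc, n₀ = s²/D = 6.06/0.00416 = 1456.7308.
Rounding up, n = 1457.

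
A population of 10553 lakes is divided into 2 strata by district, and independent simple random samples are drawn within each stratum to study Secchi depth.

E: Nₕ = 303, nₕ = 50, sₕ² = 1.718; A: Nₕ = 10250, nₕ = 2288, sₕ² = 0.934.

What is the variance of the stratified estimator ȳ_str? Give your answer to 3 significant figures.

3.23 × 10^-4

Var(ȳ_str) = Σₕ Wₕ²(1 − fₕ)sₕ²/nₕ with Wₕ = Nₕ/N, N = 10553.
E: Wₕ = 0.02871221; term = 0.02871221²·(1 − 0.16501650)·1.718/50 = 2.3651813 × 10^-5.
A: Wₕ = 0.97128779; term = 0.97128779²·(1 − 0.22321951)·0.934/2288 = 2.9914725 × 10^-4.
Sum = 3.2279906 × 10^-4.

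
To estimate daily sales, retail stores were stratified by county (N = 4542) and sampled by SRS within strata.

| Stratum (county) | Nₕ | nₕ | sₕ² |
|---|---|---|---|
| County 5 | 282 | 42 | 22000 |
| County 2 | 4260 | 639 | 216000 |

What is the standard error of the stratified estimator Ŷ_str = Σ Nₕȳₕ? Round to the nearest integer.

Var(Ŷ_str) = Σₕ Nₕ²(1 − fₕ)sₕ²/nₕ.
County 5: 282²·(1 − 42/282)·22000/42 = 3.5451429 × 10^7.
County 2: 4260²·(1 − 639/4260)·216000/639 = 5.21424 × 10^9.
Sum = 5.2496914 × 10^9.
SE = √(5.2496914 × 10^9) = 72455.

72455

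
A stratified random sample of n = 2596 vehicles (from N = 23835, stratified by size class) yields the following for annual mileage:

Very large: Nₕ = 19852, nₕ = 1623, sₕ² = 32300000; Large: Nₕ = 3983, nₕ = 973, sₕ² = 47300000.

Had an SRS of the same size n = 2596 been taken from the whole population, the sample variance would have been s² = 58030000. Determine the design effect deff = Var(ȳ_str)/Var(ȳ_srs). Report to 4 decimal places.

0.6879

Var(ȳ_str) = Σ Wₕ²(1−fₕ)sₕ²/nₕ with Wₕ = Nₕ/23835:
  Very large: (19852/23835)²·(1−1623/19852)·32300000/1623 = 12677.126
  Large: (3983/23835)²·(1−973/3983)·47300000/973 = 1025.8758
  → Var(ȳ_str) = 13703.002.
Var(ȳ_srs) = (1 − 2596/23835)·58030000/2596 = 19918.966.
deff = 13703.002 / 19918.966 = 0.6879.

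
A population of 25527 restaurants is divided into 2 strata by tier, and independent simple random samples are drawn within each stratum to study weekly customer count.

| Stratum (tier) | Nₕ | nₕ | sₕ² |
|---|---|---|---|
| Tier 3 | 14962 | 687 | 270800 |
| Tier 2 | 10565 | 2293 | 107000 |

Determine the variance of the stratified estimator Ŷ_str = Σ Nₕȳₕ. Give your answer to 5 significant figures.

8.8268 × 10^10

Var(Ŷ_str) = Σₕ Nₕ²(1 − fₕ)sₕ²/nₕ.
Tier 3: 14962²·(1 − 687/14962)·270800/687 = 8.4189453 × 10^10.
Tier 2: 10565²·(1 − 2293/10565)·107000/2293 = 4.0781176 × 10^9.
Sum = 8.8267571 × 10^10.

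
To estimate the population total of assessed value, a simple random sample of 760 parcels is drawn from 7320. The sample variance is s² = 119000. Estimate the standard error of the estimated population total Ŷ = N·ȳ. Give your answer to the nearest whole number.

Var(Ŷ) = N²·Var(ȳ) = N²·(1 − n/N)·s²/n.
f = 760/7320 = 0.10382514; Var(ȳ) = 0.89617486·119000/760 = 140.32212.
Var(Ŷ) = 7320² · 140.32212 = 7.518796 × 10^9.
SE(Ŷ) = √(7.518796 × 10^9) = 86711.

86711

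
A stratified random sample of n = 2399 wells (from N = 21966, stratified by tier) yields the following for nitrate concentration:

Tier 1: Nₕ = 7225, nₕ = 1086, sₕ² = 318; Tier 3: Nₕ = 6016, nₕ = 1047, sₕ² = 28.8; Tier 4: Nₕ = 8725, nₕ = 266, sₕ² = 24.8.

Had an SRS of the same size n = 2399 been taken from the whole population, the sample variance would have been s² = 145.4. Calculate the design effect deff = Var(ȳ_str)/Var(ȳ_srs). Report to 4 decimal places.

Var(ȳ_str) = Σ Wₕ²(1−fₕ)sₕ²/nₕ with Wₕ = Nₕ/21966:
  Tier 1: (7225/21966)²·(1−1086/7225)·318/1086 = 0.026917258
  Tier 3: (6016/21966)²·(1−1047/6016)·28.8/1047 = 0.0017042004
  Tier 4: (8725/21966)²·(1−266/8725)·24.8/266 = 0.014261084
  → Var(ȳ_str) = 0.042882542.
Var(ȳ_srs) = (1 − 2399/21966)·145.4/2399 = 0.053989266.
deff = 0.042882542 / 0.053989266 = 0.7943.

0.7943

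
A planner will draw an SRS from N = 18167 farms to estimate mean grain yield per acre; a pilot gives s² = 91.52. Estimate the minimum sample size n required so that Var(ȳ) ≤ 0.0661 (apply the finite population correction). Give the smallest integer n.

1287

Without fpc, n₀ = s²/D = 91.52/0.0661 = 1384.5688.
With fpc, (1 − n/N)·s²/n ≤ D requires n ≥ n₀/(1 + n₀/N) = 1384.5688/(1 + 1384.5688/18167) = 1286.5188.
Rounding up, n = 1287.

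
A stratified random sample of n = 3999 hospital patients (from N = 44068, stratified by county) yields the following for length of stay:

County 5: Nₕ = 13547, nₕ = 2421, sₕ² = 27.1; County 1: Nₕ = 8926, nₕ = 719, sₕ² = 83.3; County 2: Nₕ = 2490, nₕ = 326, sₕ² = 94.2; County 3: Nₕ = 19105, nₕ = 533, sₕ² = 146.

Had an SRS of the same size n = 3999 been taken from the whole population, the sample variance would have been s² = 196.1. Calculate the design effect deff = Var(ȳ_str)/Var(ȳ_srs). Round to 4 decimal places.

Var(ȳ_str) = Σ Wₕ²(1−fₕ)sₕ²/nₕ with Wₕ = Nₕ/44068:
  County 5: (13547/44068)²·(1−2421/13547)·27.1/2421 = 8.6878038 × 10^-4
  County 1: (8926/44068)²·(1−719/8926)·83.3/719 = 0.0043702949
  County 2: (2490/44068)²·(1−326/2490)·94.2/326 = 8.0175786 × 10^-4
  County 3: (19105/44068)²·(1−533/19105)·146/533 = 0.050047764
  → Var(ȳ_str) = 0.056088597.
Var(ȳ_srs) = (1 − 3999/44068)·196.1/3999 = 0.044587318.
deff = 0.056088597 / 0.044587318 = 1.2579.

1.2579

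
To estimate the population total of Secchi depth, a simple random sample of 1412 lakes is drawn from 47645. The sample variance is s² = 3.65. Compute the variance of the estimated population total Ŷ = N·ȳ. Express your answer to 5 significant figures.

Var(Ŷ) = N²·Var(ȳ) = N²·(1 − n/N)·s²/n.
f = 1412/47645 = 0.02963585; Var(ȳ) = 0.97036415·3.65/1412 = 0.0025083776.
Var(Ŷ) = 47645² · 0.0025083776 = 5.6941326 × 10^6.

5.6941 × 10^6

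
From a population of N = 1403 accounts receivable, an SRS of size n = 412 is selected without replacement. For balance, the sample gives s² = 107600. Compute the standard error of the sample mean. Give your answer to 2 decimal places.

13.58

Under SRS without replacement, Var(ȳ) = (1 − f)·s²/n with f = n/N = 412/1403 = 0.29365645.
Var(ȳ) = (1 − 0.29365645)·107600/412 = 0.70634355·261.16505 = 184.47225.
SE(ȳ) = √(184.47225) = 13.58.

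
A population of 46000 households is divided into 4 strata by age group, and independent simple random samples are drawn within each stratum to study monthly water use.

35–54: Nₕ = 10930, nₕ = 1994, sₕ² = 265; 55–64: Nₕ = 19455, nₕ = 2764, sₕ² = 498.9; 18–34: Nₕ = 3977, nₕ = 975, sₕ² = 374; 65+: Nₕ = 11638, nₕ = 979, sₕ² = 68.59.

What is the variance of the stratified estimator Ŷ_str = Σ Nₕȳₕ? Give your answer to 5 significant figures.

Var(Ŷ_str) = Σₕ Nₕ²(1 − fₕ)sₕ²/nₕ.
35–54: 10930²·(1 − 1994/10930)·265/1994 = 1.2980279 × 10^7.
55–64: 19455²·(1 − 2764/19455)·498.9/2764 = 5.861234 × 10^7.
18–34: 3977²·(1 − 975/3977)·374/975 = 4.5796603 × 10^6.
65+: 11638²·(1 − 979/11638)·68.59/979 = 8.6910636 × 10^6.
Sum = 8.4863343 × 10^7.

8.4863 × 10^7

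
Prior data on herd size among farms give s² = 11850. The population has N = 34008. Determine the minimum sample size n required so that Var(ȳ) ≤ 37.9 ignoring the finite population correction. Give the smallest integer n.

313

Without fpc, n₀ = s²/D = 11850/37.9 = 312.6649.
Rounding up, n = 313.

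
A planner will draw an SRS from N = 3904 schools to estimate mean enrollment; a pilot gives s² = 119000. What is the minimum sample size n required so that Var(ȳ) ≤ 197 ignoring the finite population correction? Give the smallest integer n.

Without fpc, n₀ = s²/D = 119000/197 = 604.0609.
Rounding up, n = 605.

605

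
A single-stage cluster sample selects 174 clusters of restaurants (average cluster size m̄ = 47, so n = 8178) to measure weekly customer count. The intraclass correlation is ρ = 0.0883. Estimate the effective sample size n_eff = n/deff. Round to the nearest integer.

1616

deff = 1 + (47 − 1)·0.0883 = 1 + 4.0618 = 5.0618.
n_eff = 8178 / 5.0618 = 1616.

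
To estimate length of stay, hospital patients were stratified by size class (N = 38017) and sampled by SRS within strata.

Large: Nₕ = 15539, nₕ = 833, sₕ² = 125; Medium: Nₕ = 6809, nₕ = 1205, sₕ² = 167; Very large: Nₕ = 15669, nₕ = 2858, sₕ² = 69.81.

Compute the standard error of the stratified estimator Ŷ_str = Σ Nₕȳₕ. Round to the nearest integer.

6670

Var(Ŷ_str) = Σₕ Nₕ²(1 − fₕ)sₕ²/nₕ.
Large: 15539²·(1 − 833/15539)·125/833 = 3.4291197 × 10^7.
Medium: 6809²·(1 − 1205/6809)·167/1205 = 5.2882367 × 10^6.
Very large: 15669²·(1 − 2858/15669)·69.81/2858 = 4.9032013 × 10^6.
Sum = 4.4482635 × 10^7.
SE = √(4.4482635 × 10^7) = 6670.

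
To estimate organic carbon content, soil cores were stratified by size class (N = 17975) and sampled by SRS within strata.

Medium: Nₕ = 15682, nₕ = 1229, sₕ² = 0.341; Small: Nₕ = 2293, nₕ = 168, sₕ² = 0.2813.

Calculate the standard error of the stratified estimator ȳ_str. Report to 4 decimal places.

0.0148

Var(ȳ_str) = Σₕ Wₕ²(1 − fₕ)sₕ²/nₕ with Wₕ = Nₕ/N, N = 17975.
Medium: Wₕ = 0.87243394; term = 0.87243394²·(1 − 0.07837011)·0.341/1229 = 1.9463644 × 10^-4.
Small: Wₕ = 0.12756606; term = 0.12756606²·(1 − 0.07326646)·0.2813/168 = 2.525141 × 10^-5.
Sum = 2.1988785 × 10^-4.
SE = √(2.1988785 × 10^-4) = 0.0148.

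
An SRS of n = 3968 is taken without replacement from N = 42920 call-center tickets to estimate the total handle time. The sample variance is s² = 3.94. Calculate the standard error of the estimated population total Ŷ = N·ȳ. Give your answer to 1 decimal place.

Var(Ŷ) = N²·Var(ȳ) = N²·(1 − n/N)·s²/n.
f = 3968/42920 = 0.09245107; Var(ȳ) = 0.90754893·3.94/3968 = 9.0114485 × 10^-4.
Var(Ŷ) = 42920² · (9.0114485 × 10^-4) = 1.6600227 × 10^6.
SE(Ŷ) = √(1.6600227 × 10^6) = 1288.4.

1288.4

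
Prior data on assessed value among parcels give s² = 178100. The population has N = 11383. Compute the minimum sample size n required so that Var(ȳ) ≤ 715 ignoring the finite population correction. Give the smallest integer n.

Without fpc, n₀ = s²/D = 178100/715 = 249.0909.
Rounding up, n = 250.

250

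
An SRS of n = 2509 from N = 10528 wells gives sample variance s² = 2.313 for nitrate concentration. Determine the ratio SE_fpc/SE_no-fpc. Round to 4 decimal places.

f = n/N = 2509/10528 = 0.23831687.
SE_no-fpc = √(s²/n) = 0.030362497; SE_fpc = √((1−f)s²/n) = 0.026498705.
Ratio = √(1−f) = 0.87274460.

0.8727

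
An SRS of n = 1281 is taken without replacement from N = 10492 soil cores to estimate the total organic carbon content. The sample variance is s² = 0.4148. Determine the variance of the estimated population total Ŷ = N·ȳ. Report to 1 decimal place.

Var(Ŷ) = N²·Var(ȳ) = N²·(1 − n/N)·s²/n.
f = 1281/10492 = 0.12209302; Var(ȳ) = 0.87790698·0.4148/1281 = 2.8427464 × 10^-4.
Var(Ŷ) = 10492² · (2.8427464 × 10^-4) = 31293.539.

31293.5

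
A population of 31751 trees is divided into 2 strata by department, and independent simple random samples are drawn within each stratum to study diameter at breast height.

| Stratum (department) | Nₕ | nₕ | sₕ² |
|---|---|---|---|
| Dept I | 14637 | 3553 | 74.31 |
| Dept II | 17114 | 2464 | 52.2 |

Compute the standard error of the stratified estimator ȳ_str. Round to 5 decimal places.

0.09292

Var(ȳ_str) = Σₕ Wₕ²(1 − fₕ)sₕ²/nₕ with Wₕ = Nₕ/N, N = 31751.
Dept I: Wₕ = 0.46099335; term = 0.46099335²·(1 − 0.24274100)·74.31/3553 = 0.0033657808.
Dept II: Wₕ = 0.53900665; term = 0.53900665²·(1 − 0.14397569)·52.2/2464 = 0.0052687081.
Sum = 0.0086344889.
SE = √(0.0086344889) = 0.09292.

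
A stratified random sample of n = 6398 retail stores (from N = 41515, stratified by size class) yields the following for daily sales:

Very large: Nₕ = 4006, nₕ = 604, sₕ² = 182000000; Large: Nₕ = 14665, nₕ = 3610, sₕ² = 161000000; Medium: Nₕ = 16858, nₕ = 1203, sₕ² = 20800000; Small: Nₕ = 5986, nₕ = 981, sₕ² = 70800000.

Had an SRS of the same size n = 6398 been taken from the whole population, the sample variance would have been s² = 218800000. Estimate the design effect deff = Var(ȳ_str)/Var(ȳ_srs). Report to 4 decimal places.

Var(ȳ_str) = Σ Wₕ²(1−fₕ)sₕ²/nₕ with Wₕ = Nₕ/41515:
  Very large: (4006/41515)²·(1−604/4006)·182000000/604 = 2382.7014
  Large: (14665/41515)²·(1−3610/14665)·161000000/3610 = 4195.1684
  Medium: (16858/41515)²·(1−1203/16858)·20800000/1203 = 2647.5657
  Small: (5986/41515)²·(1−981/5986)·70800000/981 = 1254.5702
  → Var(ȳ_str) = 10480.006.
Var(ȳ_srs) = (1 − 6398/41515)·218800000/6398 = 28927.803.
deff = 10480.006 / 28927.803 = 0.3623.

0.3623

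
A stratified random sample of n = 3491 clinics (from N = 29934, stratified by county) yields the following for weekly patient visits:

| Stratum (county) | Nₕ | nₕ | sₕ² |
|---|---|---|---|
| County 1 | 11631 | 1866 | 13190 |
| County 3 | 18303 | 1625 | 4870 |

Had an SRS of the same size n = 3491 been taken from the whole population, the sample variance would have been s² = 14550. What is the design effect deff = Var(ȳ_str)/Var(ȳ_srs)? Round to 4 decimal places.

0.5207

Var(ȳ_str) = Σ Wₕ²(1−fₕ)sₕ²/nₕ with Wₕ = Nₕ/29934:
  County 1: (11631/29934)²·(1−1866/11631)·13190/1866 = 0.89596893
  County 3: (18303/29934)²·(1−1625/18303)·4870/1625 = 1.0209685
  → Var(ȳ_str) = 1.9169374.
Var(ȳ_srs) = (1 − 3491/29934)·14550/3491 = 3.6817909.
deff = 1.9169374 / 3.6817909 = 0.5207.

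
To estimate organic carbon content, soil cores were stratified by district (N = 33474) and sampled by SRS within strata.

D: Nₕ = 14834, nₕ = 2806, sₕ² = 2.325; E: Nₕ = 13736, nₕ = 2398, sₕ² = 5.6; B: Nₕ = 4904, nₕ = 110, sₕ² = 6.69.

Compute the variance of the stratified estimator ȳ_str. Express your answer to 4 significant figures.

Var(ȳ_str) = Σₕ Wₕ²(1 − fₕ)sₕ²/nₕ with Wₕ = Nₕ/N, N = 33474.
D: Wₕ = 0.44314991; term = 0.44314991²·(1 − 0.18916004)·2.325/2806 = 1.3193857 × 10^-4.
E: Wₕ = 0.41034833; term = 0.41034833²·(1 − 0.17457775)·5.6/2398 = 3.2457896 × 10^-4.
B: Wₕ = 0.14650176; term = 0.14650176²·(1 − 0.02243067)·6.69/110 = 0.0012760471.
Sum = 0.0017325646.

0.001733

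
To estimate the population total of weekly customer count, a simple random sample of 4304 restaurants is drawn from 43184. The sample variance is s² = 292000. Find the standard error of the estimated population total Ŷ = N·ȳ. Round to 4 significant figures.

337500

Var(Ŷ) = N²·Var(ȳ) = N²·(1 − n/N)·s²/n.
f = 4304/43184 = 0.09966654; Var(ȳ) = 0.90033346·292000/4304 = 61.082103.
Var(Ŷ) = 43184² · 61.082103 = 1.1390944 × 10^11.
SE(Ŷ) = √(1.1390944 × 10^11) = 337500.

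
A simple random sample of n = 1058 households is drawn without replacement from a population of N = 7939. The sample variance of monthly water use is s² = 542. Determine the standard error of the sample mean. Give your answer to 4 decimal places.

0.6663

Under SRS without replacement, Var(ȳ) = (1 − f)·s²/n with f = n/N = 1058/7939 = 0.13326615.
Var(ȳ) = (1 − 0.13326615)·542/1058 = 0.86673385·0.51228733 = 0.44401677.
SE(ȳ) = √(0.44401677) = 0.6663.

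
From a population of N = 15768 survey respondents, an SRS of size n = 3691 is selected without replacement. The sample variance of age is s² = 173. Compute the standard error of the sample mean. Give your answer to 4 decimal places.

0.1895

Under SRS without replacement, Var(ȳ) = (1 − f)·s²/n with f = n/N = 3691/15768 = 0.23408168.
Var(ȳ) = (1 − 0.23408168)·173/3691 = 0.76591832·0.046870767 = 0.035899179.
SE(ȳ) = √(0.035899179) = 0.1895.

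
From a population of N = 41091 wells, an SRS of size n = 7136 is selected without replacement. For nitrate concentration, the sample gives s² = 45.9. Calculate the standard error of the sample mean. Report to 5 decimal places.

Under SRS without replacement, Var(ȳ) = (1 − f)·s²/n with f = n/N = 7136/41091 = 0.17366333.
Var(ȳ) = (1 − 0.17366333)·45.9/7136 = 0.82633667·0.0064321749 = 0.005315142.
SE(ȳ) = √(0.005315142) = 0.07291.

0.07291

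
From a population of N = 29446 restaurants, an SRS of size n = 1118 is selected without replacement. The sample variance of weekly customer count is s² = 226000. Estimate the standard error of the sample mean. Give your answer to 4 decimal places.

Under SRS without replacement, Var(ȳ) = (1 − f)·s²/n with f = n/N = 1118/29446 = 0.03796781.
Var(ȳ) = (1 − 0.03796781)·226000/1118 = 0.96203219·202.14669 = 194.47162.
SE(ȳ) = √(194.47162) = 13.9453.

13.9453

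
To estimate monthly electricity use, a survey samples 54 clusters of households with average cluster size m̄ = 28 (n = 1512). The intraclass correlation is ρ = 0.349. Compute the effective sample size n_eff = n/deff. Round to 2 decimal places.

deff = 1 + (28 − 1)·0.349 = 1 + 9.423 = 10.423.
n_eff = 1512 / 10.423 = 145.06.

145.06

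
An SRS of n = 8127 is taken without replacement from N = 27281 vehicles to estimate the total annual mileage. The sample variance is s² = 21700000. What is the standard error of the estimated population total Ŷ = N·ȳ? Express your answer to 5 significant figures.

1.1812 × 10^6

Var(Ŷ) = N²·Var(ȳ) = N²·(1 − n/N)·s²/n.
f = 8127/27281 = 0.29789964; Var(ȳ) = 0.70210036·21700000/8127 = 1874.6866.
Var(Ŷ) = 27281² · 1874.6866 = 1.3952411 × 10^12.
SE(Ŷ) = √(1.3952411 × 10^12) = 1.1812 × 10^6.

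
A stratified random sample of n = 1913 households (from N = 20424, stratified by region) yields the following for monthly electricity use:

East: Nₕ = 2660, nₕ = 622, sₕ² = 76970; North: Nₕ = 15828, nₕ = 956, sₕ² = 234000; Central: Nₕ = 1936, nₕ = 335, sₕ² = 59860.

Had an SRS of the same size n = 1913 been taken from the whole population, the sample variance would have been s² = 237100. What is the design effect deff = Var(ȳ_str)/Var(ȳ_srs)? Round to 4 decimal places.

Var(ȳ_str) = Σ Wₕ²(1−fₕ)sₕ²/nₕ with Wₕ = Nₕ/20424:
  East: (2660/20424)²·(1−622/2660)·76970/622 = 1.6081824
  North: (15828/20424)²·(1−956/15828)·234000/956 = 138.12484
  Central: (1936/20424)²·(1−335/1936)·59860/335 = 1.3277215
  → Var(ȳ_str) = 141.06074.
Var(ȳ_srs) = (1 − 1913/20424)·237100/1913 = 112.33256.
deff = 141.06074 / 112.33256 = 1.2557.

1.2557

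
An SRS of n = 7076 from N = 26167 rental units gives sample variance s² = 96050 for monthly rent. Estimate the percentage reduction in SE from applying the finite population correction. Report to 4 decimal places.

f = n/N = 7076/26167 = 0.27041694.
SE_no-fpc = √(s²/n) = 3.6842982; SE_fpc = √((1−f)s²/n) = 3.1469667.
Ratio = √(1−f) = 0.85415635. Reduction = 100·(1 − 0.85415635) = 14.5844%.

14.5844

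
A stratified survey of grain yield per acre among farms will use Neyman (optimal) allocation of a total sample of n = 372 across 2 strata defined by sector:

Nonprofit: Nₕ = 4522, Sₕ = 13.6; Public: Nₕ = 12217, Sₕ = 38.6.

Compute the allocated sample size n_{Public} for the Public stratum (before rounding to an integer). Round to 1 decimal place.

329.1

Neyman allocation: nₕ = n·NₕSₕ / Σⱼ NⱼSⱼ.
Σ NⱼSⱼ = 4522·13.6 + 12217·38.6 = 533075.4.
n_{Public} = 372·12217·38.6 / 533075.4 = 329.1.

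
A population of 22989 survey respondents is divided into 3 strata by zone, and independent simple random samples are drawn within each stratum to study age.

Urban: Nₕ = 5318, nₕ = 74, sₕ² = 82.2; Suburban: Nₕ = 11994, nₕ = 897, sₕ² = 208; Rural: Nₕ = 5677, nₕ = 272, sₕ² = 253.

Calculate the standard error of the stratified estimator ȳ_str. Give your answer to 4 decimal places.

0.4135

Var(ȳ_str) = Σₕ Wₕ²(1 − fₕ)sₕ²/nₕ with Wₕ = Nₕ/N, N = 22989.
Urban: Wₕ = 0.23132803; term = 0.23132803²·(1 − 0.01391501)·82.2/74 = 0.058615295.
Suburban: Wₕ = 0.52172778; term = 0.52172778²·(1 − 0.07478739)·208/897 = 0.058398321.
Rural: Wₕ = 0.24694419; term = 0.24694419²·(1 − 0.04791263)·253/272 = 0.054004015.
Sum = 0.17101763.
SE = √(0.17101763) = 0.4135.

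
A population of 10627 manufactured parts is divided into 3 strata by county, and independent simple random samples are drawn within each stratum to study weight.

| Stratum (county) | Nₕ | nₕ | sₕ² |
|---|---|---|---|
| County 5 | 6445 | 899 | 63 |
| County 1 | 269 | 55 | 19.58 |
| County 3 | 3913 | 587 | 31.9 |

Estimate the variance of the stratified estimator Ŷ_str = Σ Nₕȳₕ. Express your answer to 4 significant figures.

3.233 × 10^6

Var(Ŷ_str) = Σₕ Nₕ²(1 − fₕ)sₕ²/nₕ.
County 5: 6445²·(1 − 899/6445)·63/899 = 2.5048611 × 10^6.
County 1: 269²·(1 − 55/269)·19.58/55 = 20493.496.
County 3: 3913²·(1 − 587/3913)·31.9/587 = 707269.08.
Sum = 3.2326237 × 10^6.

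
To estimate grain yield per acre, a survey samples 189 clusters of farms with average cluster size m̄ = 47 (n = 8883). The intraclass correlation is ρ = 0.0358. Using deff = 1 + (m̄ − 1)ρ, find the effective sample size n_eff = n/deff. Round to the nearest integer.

3356

deff = 1 + (47 − 1)·0.0358 = 1 + 1.6468 = 2.6468.
n_eff = 8883 / 2.6468 = 3356.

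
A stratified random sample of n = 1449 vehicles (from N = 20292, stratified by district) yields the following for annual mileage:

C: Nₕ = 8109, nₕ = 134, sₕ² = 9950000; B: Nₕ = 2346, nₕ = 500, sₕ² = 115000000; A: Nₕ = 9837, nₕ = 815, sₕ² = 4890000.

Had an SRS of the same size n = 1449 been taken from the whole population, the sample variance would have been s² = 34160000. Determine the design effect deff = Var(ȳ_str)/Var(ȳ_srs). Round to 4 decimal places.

Var(ȳ_str) = Σ Wₕ²(1−fₕ)sₕ²/nₕ with Wₕ = Nₕ/20292:
  C: (8109/20292)²·(1−134/8109)·9950000/134 = 11661.826
  B: (2346/20292)²·(1−500/2346)·115000000/500 = 2419.0109
  A: (9837/20292)²·(1−815/9837)·4890000/815 = 1293.204
  → Var(ȳ_str) = 15374.041.
Var(ȳ_srs) = (1 − 1449/20292)·34160000/1449 = 21891.457.
deff = 15374.041 / 21891.457 = 0.7023.

0.7023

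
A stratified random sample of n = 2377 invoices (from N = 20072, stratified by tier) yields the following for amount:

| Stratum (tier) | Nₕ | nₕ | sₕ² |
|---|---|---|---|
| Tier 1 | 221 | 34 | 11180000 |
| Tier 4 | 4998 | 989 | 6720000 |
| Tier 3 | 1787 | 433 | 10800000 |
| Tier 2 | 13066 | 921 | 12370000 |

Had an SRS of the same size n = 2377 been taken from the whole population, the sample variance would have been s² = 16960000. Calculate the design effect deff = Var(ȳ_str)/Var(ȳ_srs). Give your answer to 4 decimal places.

Var(ȳ_str) = Σ Wₕ²(1−fₕ)sₕ²/nₕ with Wₕ = Nₕ/20072:
  Tier 1: (221/20072)²·(1−34/221)·11180000/34 = 33.729932
  Tier 4: (4998/20072)²·(1−989/4998)·6720000/989 = 337.92786
  Tier 3: (1787/20072)²·(1−433/1787)·10800000/433 = 149.79516
  Tier 2: (13066/20072)²·(1−921/13066)·12370000/921 = 5290.1617
  → Var(ȳ_str) = 5811.6147.
Var(ȳ_srs) = (1 − 2377/20072)·16960000/2377 = 6290.086.
deff = 5811.6147 / 6290.086 = 0.9239.

0.9239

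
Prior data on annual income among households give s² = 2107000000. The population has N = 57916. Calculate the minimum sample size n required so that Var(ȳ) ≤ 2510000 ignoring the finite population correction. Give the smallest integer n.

840

Without fpc, n₀ = s²/D = 2107000000/2510000 = 839.4422.
Rounding up, n = 840.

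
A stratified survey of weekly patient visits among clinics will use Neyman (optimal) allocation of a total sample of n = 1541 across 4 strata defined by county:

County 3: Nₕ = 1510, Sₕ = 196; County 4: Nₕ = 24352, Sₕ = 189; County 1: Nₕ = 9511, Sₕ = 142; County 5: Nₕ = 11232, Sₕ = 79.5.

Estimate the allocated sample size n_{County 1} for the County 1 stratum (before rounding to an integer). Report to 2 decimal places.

291.41

Neyman allocation: nₕ = n·NₕSₕ / Σⱼ NⱼSⱼ.
Σ NⱼSⱼ = 1510·196 + 24352·189 + 9511·142 + 11232·79.5 = 7.141994 × 10^6.
n_{County 1} = 1541·9511·142 / (7.141994 × 10^6) = 291.41.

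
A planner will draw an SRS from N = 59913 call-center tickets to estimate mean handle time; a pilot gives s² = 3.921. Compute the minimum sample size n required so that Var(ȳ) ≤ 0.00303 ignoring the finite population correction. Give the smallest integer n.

Without fpc, n₀ = s²/D = 3.921/0.00303 = 1294.0594.
Rounding up, n = 1295.

1295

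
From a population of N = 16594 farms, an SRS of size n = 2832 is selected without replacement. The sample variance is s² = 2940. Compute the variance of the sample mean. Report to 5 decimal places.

Under SRS without replacement, Var(ȳ) = (1 − f)·s²/n with f = n/N = 2832/16594 = 0.17066410.
Var(ȳ) = (1 − 0.17066410)·2940/2832 = 0.82933590·1.0381356 = 0.86096312.

0.86096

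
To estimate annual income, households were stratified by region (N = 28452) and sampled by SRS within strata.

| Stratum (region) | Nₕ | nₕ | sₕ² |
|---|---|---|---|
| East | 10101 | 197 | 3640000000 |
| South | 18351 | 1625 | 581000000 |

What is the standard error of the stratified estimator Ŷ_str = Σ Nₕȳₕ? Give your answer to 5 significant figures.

4.4252 × 10^7

Var(Ŷ_str) = Σₕ Nₕ²(1 − fₕ)sₕ²/nₕ.
East: 10101²·(1 − 197/10101)·3640000000/197 = 1.8484604 × 10^15.
South: 18351²·(1 − 1625/18351)·581000000/1625 = 1.0974244 × 10^14.
Sum = 1.9582028 × 10^15.
SE = √(1.9582028 × 10^15) = 4.4252 × 10^7.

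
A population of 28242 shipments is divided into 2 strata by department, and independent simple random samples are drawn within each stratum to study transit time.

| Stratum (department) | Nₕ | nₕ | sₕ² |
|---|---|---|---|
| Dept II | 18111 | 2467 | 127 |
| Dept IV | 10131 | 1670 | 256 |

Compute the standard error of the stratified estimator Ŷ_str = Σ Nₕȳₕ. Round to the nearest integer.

Var(Ŷ_str) = Σₕ Nₕ²(1 − fₕ)sₕ²/nₕ.
Dept II: 18111²·(1 − 2467/18111)·127/2467 = 1.4585617 × 10^7.
Dept IV: 10131²·(1 − 1670/10131)·256/1670 = 1.3140065 × 10^7.
Sum = 2.7725682 × 10^7.
SE = √(2.7725682 × 10^7) = 5266.

5266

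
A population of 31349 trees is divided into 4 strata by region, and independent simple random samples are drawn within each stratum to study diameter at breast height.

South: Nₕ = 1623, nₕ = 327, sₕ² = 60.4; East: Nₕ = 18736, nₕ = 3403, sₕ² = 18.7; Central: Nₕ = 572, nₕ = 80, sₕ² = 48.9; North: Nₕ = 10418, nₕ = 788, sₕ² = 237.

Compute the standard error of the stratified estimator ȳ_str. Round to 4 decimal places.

0.1813

Var(ȳ_str) = Σₕ Wₕ²(1 − fₕ)sₕ²/nₕ with Wₕ = Nₕ/N, N = 31349.
South: Wₕ = 0.05177199; term = 0.05177199²·(1 − 0.20147874)·60.4/327 = 3.9533505 × 10^-4.
East: Wₕ = 0.59765862; term = 0.59765862²·(1 − 0.18162895)·18.7/3403 = 0.0016063356.
Central: Wₕ = 0.01824620; term = 0.01824620²·(1 − 0.13986014)·48.9/80 = 1.7503811 × 10^-4.
North: Wₕ = 0.33232320; term = 0.33232320²·(1 − 0.07563832)·237/788 = 0.030703323.
Sum = 0.032880032.
SE = √(0.032880032) = 0.1813.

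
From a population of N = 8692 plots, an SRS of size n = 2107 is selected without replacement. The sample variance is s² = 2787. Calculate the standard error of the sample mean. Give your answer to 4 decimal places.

1.0010

Under SRS without replacement, Var(ȳ) = (1 − f)·s²/n with f = n/N = 2107/8692 = 0.24240681.
Var(ȳ) = (1 − 0.24240681)·2787/2107 = 0.75759319·1.3227337 = 1.0020941.
SE(ȳ) = √(1.0020941) = 1.0010.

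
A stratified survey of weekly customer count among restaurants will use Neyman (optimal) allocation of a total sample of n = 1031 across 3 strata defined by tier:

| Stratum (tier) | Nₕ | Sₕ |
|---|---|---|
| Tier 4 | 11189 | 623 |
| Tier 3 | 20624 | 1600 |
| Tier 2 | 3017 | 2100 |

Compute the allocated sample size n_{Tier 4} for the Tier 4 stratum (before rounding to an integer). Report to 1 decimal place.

Neyman allocation: nₕ = n·NₕSₕ / Σⱼ NⱼSⱼ.
Σ NⱼSⱼ = 11189·623 + 20624·1600 + 3017·2100 = 4.6304847 × 10^7.
n_{Tier 4} = 1031·11189·623 / (4.6304847 × 10^7) = 155.2.

155.2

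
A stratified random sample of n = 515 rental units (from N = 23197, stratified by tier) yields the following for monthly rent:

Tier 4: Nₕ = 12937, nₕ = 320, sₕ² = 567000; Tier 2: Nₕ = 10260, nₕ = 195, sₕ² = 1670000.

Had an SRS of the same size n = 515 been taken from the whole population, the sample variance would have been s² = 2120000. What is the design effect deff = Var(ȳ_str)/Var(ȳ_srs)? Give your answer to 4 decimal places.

Var(ȳ_str) = Σ Wₕ²(1−fₕ)sₕ²/nₕ with Wₕ = Nₕ/23197:
  Tier 4: (12937/23197)²·(1−320/12937)·567000/320 = 537.47605
  Tier 2: (10260/23197)²·(1−195/10260)·1670000/195 = 1643.5365
  → Var(ȳ_str) = 2181.0126.
Var(ȳ_srs) = (1 − 515/23197)·2120000/515 = 4025.1137.
deff = 2181.0126 / 4025.1137 = 0.5419.

0.5419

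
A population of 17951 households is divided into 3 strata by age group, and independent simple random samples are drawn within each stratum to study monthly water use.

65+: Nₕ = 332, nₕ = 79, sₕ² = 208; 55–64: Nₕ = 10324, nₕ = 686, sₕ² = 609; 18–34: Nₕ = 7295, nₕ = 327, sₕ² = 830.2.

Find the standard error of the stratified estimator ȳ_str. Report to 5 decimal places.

0.82177

Var(ȳ_str) = Σₕ Wₕ²(1 − fₕ)sₕ²/nₕ with Wₕ = Nₕ/N, N = 17951.
65+: Wₕ = 0.01849479; term = 0.01849479²·(1 − 0.23795181)·208/79 = 6.8630562 × 10^-4.
55–64: Wₕ = 0.57512116; term = 0.57512116²·(1 − 0.06644711)·609/686 = 0.27412636.
18–34: Wₕ = 0.40638405; term = 0.40638405²·(1 − 0.04482522)·830.2/327 = 0.40048949.
Sum = 0.67530216.
SE = √(0.67530216) = 0.82177.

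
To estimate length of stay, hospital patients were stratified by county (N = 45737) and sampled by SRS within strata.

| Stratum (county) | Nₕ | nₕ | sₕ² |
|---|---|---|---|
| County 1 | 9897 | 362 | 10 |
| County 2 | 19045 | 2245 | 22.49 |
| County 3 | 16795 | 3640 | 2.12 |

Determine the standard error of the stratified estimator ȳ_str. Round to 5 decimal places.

0.05329

Var(ȳ_str) = Σₕ Wₕ²(1 − fₕ)sₕ²/nₕ with Wₕ = Nₕ/N, N = 45737.
County 1: Wₕ = 0.21638936; term = 0.21638936²·(1 − 0.03657674)·10/362 = 0.0012461788.
County 2: Wₕ = 0.41640248; term = 0.41640248²·(1 − 0.11787871)·22.49/2245 = 0.0015322443.
County 3: Wₕ = 0.36720817; term = 0.36720817²·(1 − 0.21673117)·2.12/3640 = 6.1513436 × 10^-5.
Sum = 0.0028399365.
SE = √(0.0028399365) = 0.05329.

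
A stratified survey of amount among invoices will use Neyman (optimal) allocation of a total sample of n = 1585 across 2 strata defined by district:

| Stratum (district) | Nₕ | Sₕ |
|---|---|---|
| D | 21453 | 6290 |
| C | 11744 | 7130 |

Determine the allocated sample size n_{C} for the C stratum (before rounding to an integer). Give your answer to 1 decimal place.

606.9

Neyman allocation: nₕ = n·NₕSₕ / Σⱼ NⱼSⱼ.
Σ NⱼSⱼ = 21453·6290 + 11744·7130 = 2.1867409 × 10^8.
n_{C} = 1585·11744·7130 / (2.1867409 × 10^8) = 606.9.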